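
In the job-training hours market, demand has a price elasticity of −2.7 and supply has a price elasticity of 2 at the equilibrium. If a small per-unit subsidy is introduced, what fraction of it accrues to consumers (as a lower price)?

Consumer share = 20/47

For a small subsidy around the equilibrium, the benefit split depends on the relative slopes, which at a point are proportional to the elasticities.
Buyer share = εs/(εs + |εd|) = 2/(2 + 2.7) = 20/47; seller share = |εd|/(εs + |εd|) = 27/47.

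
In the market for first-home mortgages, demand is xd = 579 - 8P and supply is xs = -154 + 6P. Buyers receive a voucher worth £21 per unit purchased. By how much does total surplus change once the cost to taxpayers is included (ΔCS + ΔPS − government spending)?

Pre-subsidy: 579 - 8P = -154 + 6P gives P* = 733/14, x* = 1121/7.
With the rebate, buyers effectively pay Pb = Ps − 21, where Ps is the price sellers receive.
Demand in terms of Ps becomes xd = 579 − 8(Ps − 21) = 747 - 8Ps. Setting this equal to supply: 747 - 8Ps = -154 + 6Ps, so Ps = 901/14.
Buyers pay Pb = 901/14 − 21 = 607/14; x' = -154 + 6·(901/14) = 1625/7.
ΔCS = ½(1121/7 + 1625/7)(733/14 − 607/14) = 12357/7; ΔPS = ½(1121/7 + 1625/7)(901/14 − 733/14) = 16476/7.
Government spending = 21 × 1625/7 = 4875.
Net change = 12357/7 + 16476/7 − 4875 = -756. The loss equals the DWL triangle ½·21·72.

Net change in total surplus = -£756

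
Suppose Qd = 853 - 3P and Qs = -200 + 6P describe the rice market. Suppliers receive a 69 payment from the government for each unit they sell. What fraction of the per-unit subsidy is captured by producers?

Producer share = 1/3

Pre-subsidy: 853 - 3P = -200 + 6P gives P* = 117, Q* = 502.
With the subsidy, sellers receive Ps = Pb + 69 for each unit, where Pb is the price buyers pay.
Supply in terms of Pb becomes Qs = -200 + 6(Pb + 69) = 214 + 6Pb. Setting this equal to demand: 853 - 3Pb = 214 + 6Pb, so Pb = 71.
Sellers receive Ps = 71 + 69 = 140; Q' = 853 − 3·71 = 640.
Buyers' price falls by P* − Pb = 117 − 71 = 46; sellers' price rises by Ps − P* = 140 − 117 = 23.
So producers capture 23/69 = 1/3 of each unit of subsidy.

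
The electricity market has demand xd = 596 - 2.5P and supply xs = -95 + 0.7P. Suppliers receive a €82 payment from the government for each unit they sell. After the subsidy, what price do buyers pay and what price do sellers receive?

Buyers pay €198; sellers receive €280

Pre-subsidy: 596 - 2.5P = -95 + 0.7P gives P* = 215.9375, x* = 56.15625.
With the subsidy, sellers receive Ps = Pb + 82 for each unit, where Pb is the price buyers pay.
Supply in terms of Pb becomes xs = -95 + 0.7(Pb + 82) = -37.6 + 0.7Pb. Setting this equal to demand: 596 - 2.5Pb = -37.6 + 0.7Pb, so Pb = 198.
Sellers receive Ps = 198 + 82 = 280; x' = 596 − 2.5·198 = 101.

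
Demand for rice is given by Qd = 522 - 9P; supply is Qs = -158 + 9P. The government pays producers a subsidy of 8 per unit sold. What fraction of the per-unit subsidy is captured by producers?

Pre-subsidy: 522 - 9P = -158 + 9P gives P* = 340/9, Q* = 182.
With the subsidy, sellers receive Ps = Pb + 8 for each unit, where Pb is the price buyers pay.
Supply in terms of Pb becomes Qs = -158 + 9(Pb + 8) = -86 + 9Pb. Setting this equal to demand: 522 - 9Pb = -86 + 9Pb, so Pb = 304/9.
Sellers receive Ps = 304/9 + 8 = 376/9; Q' = 522 − 9·(304/9) = 218.
Buyers' price falls by P* − Pb = 340/9 − 304/9 = 4; sellers' price rises by Ps − P* = 376/9 − 340/9 = 4.
So producers capture 4/8 = 0.5 of each unit of subsidy.

Producer share = 0.5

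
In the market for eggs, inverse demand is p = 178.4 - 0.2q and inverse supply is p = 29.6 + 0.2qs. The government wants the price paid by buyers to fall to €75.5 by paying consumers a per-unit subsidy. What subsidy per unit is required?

At a buyer price of 75.5, quantity demanded is 892 − 5·75.5 = 514.5.
Sellers supply 514.5 only when they receive ps = 29.6 + 0.2·514.5 = 132.5.
s = ps − pb = 132.5 − 75.5 = 57.

Required subsidy s = €57 per unit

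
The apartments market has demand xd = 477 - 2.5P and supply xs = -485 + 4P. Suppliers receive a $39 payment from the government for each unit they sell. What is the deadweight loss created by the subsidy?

Deadweight loss = $1170

Pre-subsidy: 477 - 2.5P = -485 + 4P gives P* = 148, x* = 107.
With the subsidy, sellers receive Ps = Pb + 39 for each unit, where Pb is the price buyers pay.
Supply in terms of Pb becomes xs = -485 + 4(Pb + 39) = -329 + 4Pb. Setting this equal to demand: 477 - 2.5Pb = -329 + 4Pb, so Pb = 124.
Sellers receive Ps = 124 + 39 = 163; x' = 477 − 2.5·124 = 167.
The subsidy expands output by 167 − 107 = 60 past the efficient level; on those units the gap between marginal cost and willingness to pay runs from 0 up to 39.
DWL = ½ × 39 × 60 = 1170.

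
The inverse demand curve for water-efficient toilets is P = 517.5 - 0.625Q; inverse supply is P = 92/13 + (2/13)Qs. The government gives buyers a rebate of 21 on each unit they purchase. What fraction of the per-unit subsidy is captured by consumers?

Pre-subsidy: 517.5 - 0.625Q = 92/13 + (2/13)Q gives Q* = 53084/81 and P* = 8740/81.
With the rebate, buyers effectively pay Pb = Ps − 21, where Ps is the price sellers receive.
On the curves, Pb = 517.5 - 0.625Q and Ps = 92/13 + (2/13)Q; the wedge Ps − Pb = 21 gives 92/13 + (2/13)Q − (517.5 - 0.625Q) = 21, so Q' = 55268/81.
Then Pb = 517.5 − 0.625·(55268/81) = 7375/81 and Ps = 92/13 + (2/13)·(55268/81) = 9076/81.
Buyers' price falls by P* − Pb = 8740/81 − 7375/81 = 455/27; sellers' price rises by Ps − P* = 9076/81 − 8740/81 = 112/27.
So consumers capture (455/27)/21 = 65/81 of each unit of subsidy.

Consumer share = 65/81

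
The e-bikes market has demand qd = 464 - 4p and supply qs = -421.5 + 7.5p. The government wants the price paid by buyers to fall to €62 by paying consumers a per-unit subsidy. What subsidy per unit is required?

Required subsidy s = €23 per unit

At a buyer price of 62, quantity demanded is 464 − 4·62 = 216.
Sellers supply 216 only when they receive ps with -421.5 + 7.5·ps = 216, i.e. ps = 85.
s = ps − pb = 85 − 62 = 23.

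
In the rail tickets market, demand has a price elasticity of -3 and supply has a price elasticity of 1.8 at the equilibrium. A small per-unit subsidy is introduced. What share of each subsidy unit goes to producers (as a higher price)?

For a small subsidy around the equilibrium, the benefit split depends on the relative slopes, which at a point are proportional to the elasticities.
Buyer share = εs/(εs + |εd|) = 1.8/(1.8 + 3) = 0.375; seller share = |εd|/(εs + |εd|) = 0.625.
So producers capture 0.625 of the subsidy.

Producer share = 0.625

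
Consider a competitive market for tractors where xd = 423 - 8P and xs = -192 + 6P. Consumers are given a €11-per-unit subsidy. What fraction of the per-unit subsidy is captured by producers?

Pre-subsidy: 423 - 8P = -192 + 6P gives P* = 615/14, x* = 501/7.
With the rebate, buyers effectively pay Pb = Ps − 11, where Ps is the price sellers receive.
Demand in terms of Ps becomes xd = 423 − 8(Ps − 11) = 511 - 8Ps. Setting this equal to supply: 511 - 8Ps = -192 + 6Ps, so Ps = 703/14.
Buyers pay Pb = 703/14 − 11 = 549/14; x' = -192 + 6·(703/14) = 765/7.
Buyers' price falls by P* − Pb = 615/14 − 549/14 = 33/7; sellers' price rises by Ps − P* = 703/14 − 615/14 = 44/7.
So producers capture (44/7)/11 = 4/7 of each unit of subsidy.

Producer share = 4/7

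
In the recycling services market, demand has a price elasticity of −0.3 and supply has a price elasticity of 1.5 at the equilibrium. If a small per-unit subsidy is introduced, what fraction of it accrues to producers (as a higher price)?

Producer share = 1/6

For a small subsidy around the equilibrium, the benefit split depends on the relative slopes, which at a point are proportional to the elasticities.
Buyer share = εs/(εs + |εd|) = 1.5/(1.5 + 0.3) = 5/6; seller share = |εd|/(εs + |εd|) = 1/6.
So producers capture 1/6 of the subsidy.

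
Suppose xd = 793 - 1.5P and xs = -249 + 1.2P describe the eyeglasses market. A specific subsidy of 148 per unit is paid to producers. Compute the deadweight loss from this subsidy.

Deadweight loss = 21904/3

Pre-subsidy: 793 - 1.5P = -249 + 1.2P gives P* = 10420/27, x* = 1927/9.
With the subsidy, sellers receive Ps = Pb + 148 for each unit, where Pb is the price buyers pay.
Supply in terms of Pb becomes xs = -249 + 1.2(Pb + 148) = -71.4 + 1.2Pb. Setting this equal to demand: 793 - 1.5Pb = -71.4 + 1.2Pb, so Pb = 8644/27.
Sellers receive Ps = 8644/27 + 148 = 12640/27; x' = 793 − 1.5·(8644/27) = 2815/9.
The subsidy expands output by 2815/9 − 1927/9 = 296/3 past the efficient level; on those units the gap between marginal cost and willingness to pay runs from 0 up to 148.
DWL = ½ × 148 × 296/3 = 21904/3.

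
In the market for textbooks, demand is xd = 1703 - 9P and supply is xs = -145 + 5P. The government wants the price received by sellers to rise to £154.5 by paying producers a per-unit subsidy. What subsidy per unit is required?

At a seller price of 154.5, quantity supplied is -145 + 5·154.5 = 627.5.
Buyers absorb 627.5 only when they pay Pb with 1703 − 9·Pb = 627.5, i.e. Pb = 119.5.
s = Ps − Pb = 154.5 − 119.5 = 35.

Required subsidy s = £35 per unit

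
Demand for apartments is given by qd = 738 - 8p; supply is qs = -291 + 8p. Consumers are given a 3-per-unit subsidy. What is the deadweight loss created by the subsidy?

Pre-subsidy: 738 - 8p = -291 + 8p gives p* = 64.3125, q* = 223.5.
With the rebate, buyers effectively pay pb = ps − 3, where ps is the price sellers receive.
Demand in terms of ps becomes qd = 738 − 8(ps − 3) = 762 - 8ps. Setting this equal to supply: 762 - 8ps = -291 + 8ps, so ps = 65.8125.
Buyers pay pb = 65.8125 − 3 = 62.8125; q' = -291 + 8·65.8125 = 235.5.
The subsidy expands output by 235.5 − 223.5 = 12 past the efficient level; on those units the gap between marginal cost and willingness to pay runs from 0 up to 3.
DWL = ½ × 3 × 12 = 18.

Deadweight loss = 18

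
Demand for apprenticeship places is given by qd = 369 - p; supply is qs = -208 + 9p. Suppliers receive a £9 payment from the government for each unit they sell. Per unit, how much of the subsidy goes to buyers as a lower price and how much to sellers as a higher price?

Pre-subsidy: 369 - p = -208 + 9p gives p* = 57.7, q* = 311.3.
With the subsidy, sellers receive ps = pb + 9 for each unit, where pb is the price buyers pay.
Supply in terms of pb becomes qs = -208 + 9(pb + 9) = -127 + 9pb. Setting this equal to demand: 369 - pb = -127 + 9pb, so pb = 49.6.
Sellers receive ps = 49.6 + 9 = 58.6; q' = 369 − 1·49.6 = 319.4.
Buyers' price falls by p* − pb = 57.7 − 49.6 = 8.1; sellers' price rises by ps − p* = 58.6 − 57.7 = 0.9.

Buyers gain £8.1 per unit; sellers gain £0.9 per unit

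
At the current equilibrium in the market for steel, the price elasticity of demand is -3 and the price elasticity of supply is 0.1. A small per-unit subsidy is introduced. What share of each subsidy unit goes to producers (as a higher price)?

For a small subsidy around the equilibrium, the benefit split depends on the relative slopes, which at a point are proportional to the elasticities.
Buyer share = εs/(εs + |εd|) = 0.1/(0.1 + 3) = 1/31; seller share = |εd|/(εs + |εd|) = 30/31.
So producers capture 30/31 of the subsidy.

Producer share = 30/31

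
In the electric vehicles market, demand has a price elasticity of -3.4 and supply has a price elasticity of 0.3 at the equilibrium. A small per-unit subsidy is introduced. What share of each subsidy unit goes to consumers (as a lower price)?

Consumer share = 3/37

For a small subsidy around the equilibrium, the benefit split depends on the relative slopes, which at a point are proportional to the elasticities.
Buyer share = εs/(εs + |εd|) = 0.3/(0.3 + 3.4) = 3/37; seller share = |εd|/(εs + |εd|) = 34/37.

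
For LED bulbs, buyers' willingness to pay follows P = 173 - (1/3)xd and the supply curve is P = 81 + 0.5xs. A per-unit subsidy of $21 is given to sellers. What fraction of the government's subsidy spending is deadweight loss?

DWL / government spending = 21/226

Pre-subsidy: 173 - (1/3)x = 81 + 0.5x gives x* = 110.4 and P* = 136.2.
With the subsidy, sellers receive Ps = Pb + 21 for each unit, where Pb is the price buyers pay.
On the curves, Pb = 173 - (1/3)x and Ps = 81 + 0.5x; the wedge Ps − Pb = 21 gives 81 + 0.5x − (173 - (1/3)x) = 21, so x' = 135.6.
Then Pb = 173 − (1/3)·135.6 = 127.8 and Ps = 81 + 0.5·135.6 = 148.8.
ΔCS = ½(110.4 + 135.6)(136.2 − 127.8) = 1033.2; ΔPS = ½(110.4 + 135.6)(148.8 − 136.2) = 1549.8.
Government spending = 21 × 135.6 = 2847.6.
DWL = ½ × 21 × (135.6 − 110.4) = 264.6; fraction = 264.6 / 2847.6 = 21/226.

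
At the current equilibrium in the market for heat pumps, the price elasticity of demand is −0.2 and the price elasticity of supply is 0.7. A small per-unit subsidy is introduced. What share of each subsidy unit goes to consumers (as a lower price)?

For a small subsidy around the equilibrium, the benefit split depends on the relative slopes, which at a point are proportional to the elasticities.
Buyer share = εs/(εs + |εd|) = 0.7/(0.7 + 0.2) = 7/9; seller share = |εd|/(εs + |εd|) = 2/9.

Consumer share = 7/9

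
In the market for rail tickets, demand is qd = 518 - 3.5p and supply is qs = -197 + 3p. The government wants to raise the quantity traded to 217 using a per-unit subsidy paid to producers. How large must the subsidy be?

Required subsidy s = 52 per unit

At q = 217, invert demand for the buyer price: pb = (518 − 217)/3.5 = 86; invert supply for the seller price: ps = (217 − (-197))/3 = 138.
The subsidy must fill the gap: s = ps − pb = 138 − 86 = 52.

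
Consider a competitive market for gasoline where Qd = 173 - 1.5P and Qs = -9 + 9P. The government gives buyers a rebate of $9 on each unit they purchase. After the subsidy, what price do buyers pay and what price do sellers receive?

Buyers pay 202/21; sellers receive 391/21

Pre-subsidy: 173 - 1.5P = -9 + 9P gives P* = 52/3, Q* = 147.
With the rebate, buyers effectively pay Pb = Ps − 9, where Ps is the price sellers receive.
Demand in terms of Ps becomes Qd = 173 − 1.5(Ps − 9) = 186.5 - 1.5Ps. Setting this equal to supply: 186.5 - 1.5Ps = -9 + 9Ps, so Ps = 391/21.
Buyers pay Pb = 391/21 − 9 = 202/21; Q' = -9 + 9·(391/21) = 1110/7.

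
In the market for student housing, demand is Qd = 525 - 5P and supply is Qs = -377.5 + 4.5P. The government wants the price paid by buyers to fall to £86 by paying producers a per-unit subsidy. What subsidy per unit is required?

At a buyer price of 86, quantity demanded is 525 − 5·86 = 95.
Sellers supply 95 only when they receive Ps with -377.5 + 4.5·Ps = 95, i.e. Ps = 105.
s = Ps − Pb = 105 − 86 = 19.

Required subsidy s = £19 per unit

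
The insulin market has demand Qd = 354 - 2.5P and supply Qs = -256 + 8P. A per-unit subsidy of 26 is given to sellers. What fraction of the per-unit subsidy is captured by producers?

Pre-subsidy: 354 - 2.5P = -256 + 8P gives P* = 1220/21, Q* = 4384/21.
With the subsidy, sellers receive Ps = Pb + 26 for each unit, where Pb is the price buyers pay.
Supply in terms of Pb becomes Qs = -256 + 8(Pb + 26) = -48 + 8Pb. Setting this equal to demand: 354 - 2.5Pb = -48 + 8Pb, so Pb = 268/7.
Sellers receive Ps = 268/7 + 26 = 450/7; Q' = 354 − 2.5·(268/7) = 1808/7.
Buyers' price falls by P* − Pb = 1220/21 − 268/7 = 416/21; sellers' price rises by Ps − P* = 450/7 − 1220/21 = 130/21.
So producers capture (130/21)/26 = 5/21 of each unit of subsidy.

Producer share = 5/21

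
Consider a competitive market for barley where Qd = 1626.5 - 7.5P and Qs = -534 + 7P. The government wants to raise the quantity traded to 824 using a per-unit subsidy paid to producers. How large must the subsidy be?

Required subsidy s = 87 per unit

At Q = 824, invert demand for the buyer price: Pb = (1626.5 − 824)/7.5 = 107; invert supply for the seller price: Ps = (824 − (-534))/7 = 194.
The subsidy must fill the gap: s = Ps − Pb = 194 − 107 = 87.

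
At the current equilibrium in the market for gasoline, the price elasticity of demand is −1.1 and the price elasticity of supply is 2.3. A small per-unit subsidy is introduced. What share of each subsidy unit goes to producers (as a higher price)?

Producer share = 11/34

For a small subsidy around the equilibrium, the benefit split depends on the relative slopes, which at a point are proportional to the elasticities.
Buyer share = εs/(εs + |εd|) = 2.3/(2.3 + 1.1) = 23/34; seller share = |εd|/(εs + |εd|) = 11/34.
So producers capture 11/34 of the subsidy.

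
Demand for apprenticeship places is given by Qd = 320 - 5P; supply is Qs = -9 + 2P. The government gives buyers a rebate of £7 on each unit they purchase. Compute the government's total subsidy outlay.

Government cost = £665

Pre-subsidy: 320 - 5P = -9 + 2P gives P* = 47, Q* = 85.
With the rebate, buyers effectively pay Pb = Ps − 7, where Ps is the price sellers receive.
Demand in terms of Ps becomes Qd = 320 − 5(Ps − 7) = 355 - 5Ps. Setting this equal to supply: 355 - 5Ps = -9 + 2Ps, so Ps = 52.
Buyers pay Pb = 52 − 7 = 45; Q' = -9 + 2·52 = 95.
Government outlay = subsidy × quantity = 7 × 95 = 665.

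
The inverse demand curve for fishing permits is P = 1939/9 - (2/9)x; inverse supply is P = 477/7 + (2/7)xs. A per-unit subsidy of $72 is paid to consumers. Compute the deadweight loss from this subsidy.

Pre-subsidy: 1939/9 - (2/9)x = 477/7 + (2/7)x gives x* = 290 and P* = 151.
With the rebate, buyers effectively pay Pb = Ps − 72, where Ps is the price sellers receive.
On the curves, Pb = 1939/9 - (2/9)x and Ps = 477/7 + (2/7)x; the wedge Ps − Pb = 72 gives 477/7 + (2/7)x − (1939/9 - (2/9)x) = 72, so x' = 431.75.
Then Pb = 1939/9 − (2/9)·431.75 = 119.5 and Ps = 477/7 + (2/7)·431.75 = 191.5.
The subsidy expands output by 431.75 − 290 = 141.75 past the efficient level; on those units the gap between marginal cost and willingness to pay runs from 0 up to 72.
DWL = ½ × 72 × 141.75 = 5103.

Deadweight loss = $5103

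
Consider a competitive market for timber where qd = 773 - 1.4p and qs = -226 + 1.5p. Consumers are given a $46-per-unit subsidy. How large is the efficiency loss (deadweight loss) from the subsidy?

Deadweight loss = 22218/29

Pre-subsidy: 773 - 1.4p = -226 + 1.5p gives p* = 9990/29, q* = 8431/29.
With the rebate, buyers effectively pay pb = ps − 46, where ps is the price sellers receive.
Demand in terms of ps becomes qd = 773 − 1.4(ps − 46) = 837.4 - 1.4ps. Setting this equal to supply: 837.4 - 1.4ps = -226 + 1.5ps, so ps = 10634/29.
Buyers pay pb = 10634/29 − 46 = 9300/29; q' = -226 + 1.5·(10634/29) = 9397/29.
The subsidy expands output by 9397/29 − 8431/29 = 966/29 past the efficient level; on those units the gap between marginal cost and willingness to pay runs from 0 up to 46.
DWL = ½ × 46 × 966/29 = 22218/29.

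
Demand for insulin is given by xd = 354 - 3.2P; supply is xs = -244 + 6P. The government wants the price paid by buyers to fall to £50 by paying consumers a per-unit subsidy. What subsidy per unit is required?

Required subsidy s = £23 per unit

At a buyer price of 50, quantity demanded is 354 − 3.2·50 = 194.
Sellers supply 194 only when they receive Ps with -244 + 6·Ps = 194, i.e. Ps = 73.
s = Ps − Pb = 73 − 50 = 23.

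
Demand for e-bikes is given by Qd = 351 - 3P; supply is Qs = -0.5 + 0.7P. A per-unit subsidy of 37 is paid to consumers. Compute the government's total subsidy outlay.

Government cost = 3219

Pre-subsidy: 351 - 3P = -0.5 + 0.7P gives P* = 95, Q* = 66.
With the rebate, buyers effectively pay Pb = Ps − 37, where Ps is the price sellers receive.
Demand in terms of Ps becomes Qd = 351 − 3(Ps − 37) = 462 - 3Ps. Setting this equal to supply: 462 - 3Ps = -0.5 + 0.7Ps, so Ps = 125.
Buyers pay Pb = 125 − 37 = 88; Q' = -0.5 + 0.7·125 = 87.
Government outlay = subsidy × quantity = 37 × 87 = 3219.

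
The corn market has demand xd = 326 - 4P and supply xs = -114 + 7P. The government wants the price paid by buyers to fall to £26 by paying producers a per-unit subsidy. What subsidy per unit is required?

Required subsidy s = £22 per unit

At a buyer price of 26, quantity demanded is 326 − 4·26 = 222.
Sellers supply 222 only when they receive Ps with -114 + 7·Ps = 222, i.e. Ps = 48.
s = Ps − Pb = 48 − 26 = 22.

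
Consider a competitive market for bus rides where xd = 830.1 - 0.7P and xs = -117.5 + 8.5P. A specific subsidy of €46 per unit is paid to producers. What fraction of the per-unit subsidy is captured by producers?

Pre-subsidy: 830.1 - 0.7P = -117.5 + 8.5P gives P* = 103, x* = 758.
With the subsidy, sellers receive Ps = Pb + 46 for each unit, where Pb is the price buyers pay.
Supply in terms of Pb becomes xs = -117.5 + 8.5(Pb + 46) = 273.5 + 8.5Pb. Setting this equal to demand: 830.1 - 0.7Pb = 273.5 + 8.5Pb, so Pb = 60.5.
Sellers receive Ps = 60.5 + 46 = 106.5; x' = 830.1 − 0.7·60.5 = 787.75.
Buyers' price falls by P* − Pb = 103 − 60.5 = 42.5; sellers' price rises by Ps − P* = 106.5 − 103 = 3.5.
So producers capture 3.5/46 = 7/92 of each unit of subsidy.

Producer share = 7/92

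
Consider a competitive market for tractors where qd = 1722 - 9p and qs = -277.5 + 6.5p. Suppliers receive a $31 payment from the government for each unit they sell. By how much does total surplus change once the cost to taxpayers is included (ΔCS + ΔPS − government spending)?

Pre-subsidy: 1722 - 9p = -277.5 + 6.5p gives p* = 129, q* = 561.
With the subsidy, sellers receive ps = pb + 31 for each unit, where pb is the price buyers pay.
Supply in terms of pb becomes qs = -277.5 + 6.5(pb + 31) = -76 + 6.5pb. Setting this equal to demand: 1722 - 9pb = -76 + 6.5pb, so pb = 116.
Sellers receive ps = 116 + 31 = 147; q' = 1722 − 9·116 = 678.
ΔCS = ½(561 + 678)(129 − 116) = 8053.5; ΔPS = ½(561 + 678)(147 − 129) = 11151.
Government spending = 31 × 678 = 21018.
Net change = 8053.5 + 11151 − 21018 = -1813.5. The loss equals the DWL triangle ½·31·117.

Net change in total surplus = -$1813.5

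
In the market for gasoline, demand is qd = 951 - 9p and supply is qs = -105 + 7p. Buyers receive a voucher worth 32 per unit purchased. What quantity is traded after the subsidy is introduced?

q' = 483

Pre-subsidy: 951 - 9p = -105 + 7p gives p* = 66, q* = 357.
With the rebate, buyers effectively pay pb = ps − 32, where ps is the price sellers receive.
Demand in terms of ps becomes qd = 951 − 9(ps − 32) = 1239 - 9ps. Setting this equal to supply: 1239 - 9ps = -105 + 7ps, so ps = 84.
Buyers pay pb = 84 − 32 = 52; q' = -105 + 7·84 = 483.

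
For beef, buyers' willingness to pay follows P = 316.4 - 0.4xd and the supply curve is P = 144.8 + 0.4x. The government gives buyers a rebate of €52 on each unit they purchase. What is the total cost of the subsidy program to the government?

Government cost = €14534

Pre-subsidy: 316.4 - 0.4x = 144.8 + 0.4x gives x* = 214.5 and P* = 230.6.
With the rebate, buyers effectively pay Pb = Ps − 52, where Ps is the price sellers receive.
On the curves, Pb = 316.4 - 0.4x and Ps = 144.8 + 0.4x; the wedge Ps − Pb = 52 gives 144.8 + 0.4x − (316.4 - 0.4x) = 52, so x' = 279.5.
Then Pb = 316.4 − 0.4·279.5 = 204.6 and Ps = 144.8 + 0.4·279.5 = 256.6.
Government outlay = subsidy × quantity = 52 × 279.5 = 14534.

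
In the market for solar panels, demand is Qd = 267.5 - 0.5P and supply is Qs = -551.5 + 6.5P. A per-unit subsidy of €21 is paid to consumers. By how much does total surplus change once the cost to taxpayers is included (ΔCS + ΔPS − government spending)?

Net change in total surplus = -€102.375

Pre-subsidy: 267.5 - 0.5P = -551.5 + 6.5P gives P* = 117, Q* = 209.
With the rebate, buyers effectively pay Pb = Ps − 21, where Ps is the price sellers receive.
Demand in terms of Ps becomes Qd = 267.5 − 0.5(Ps − 21) = 278 - 0.5Ps. Setting this equal to supply: 278 - 0.5Ps = -551.5 + 6.5Ps, so Ps = 118.5.
Buyers pay Pb = 118.5 − 21 = 97.5; Q' = -551.5 + 6.5·118.5 = 218.75.
ΔCS = ½(209 + 218.75)(117 − 97.5) = 4170.5625; ΔPS = ½(209 + 218.75)(118.5 − 117) = 320.8125.
Government spending = 21 × 218.75 = 4593.75.
Net change = 4170.5625 + 320.8125 − 4593.75 = -102.375. The loss equals the DWL triangle ½·21·9.75.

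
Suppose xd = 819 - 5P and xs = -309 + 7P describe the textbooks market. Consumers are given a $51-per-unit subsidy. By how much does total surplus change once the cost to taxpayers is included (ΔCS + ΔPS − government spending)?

Net change in total surplus = -$3793.125

Pre-subsidy: 819 - 5P = -309 + 7P gives P* = 94, x* = 349.
With the rebate, buyers effectively pay Pb = Ps − 51, where Ps is the price sellers receive.
Demand in terms of Ps becomes xd = 819 − 5(Ps − 51) = 1074 - 5Ps. Setting this equal to supply: 1074 - 5Ps = -309 + 7Ps, so Ps = 115.25.
Buyers pay Pb = 115.25 − 51 = 64.25; x' = -309 + 7·115.25 = 497.75.
ΔCS = ½(349 + 497.75)(94 − 64.25) = 12595.40625; ΔPS = ½(349 + 497.75)(115.25 − 94) = 8996.71875.
Government spending = 51 × 497.75 = 25385.25.
Net change = 12595.40625 + 8996.71875 − 25385.25 = -3793.125. The loss equals the DWL triangle ½·51·148.75.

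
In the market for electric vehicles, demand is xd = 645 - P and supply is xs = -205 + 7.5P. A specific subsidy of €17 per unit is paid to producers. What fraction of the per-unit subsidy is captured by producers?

Producer share = 2/17

Pre-subsidy: 645 - P = -205 + 7.5P gives P* = 100, x* = 545.
With the subsidy, sellers receive Ps = Pb + 17 for each unit, where Pb is the price buyers pay.
Supply in terms of Pb becomes xs = -205 + 7.5(Pb + 17) = -77.5 + 7.5Pb. Setting this equal to demand: 645 - Pb = -77.5 + 7.5Pb, so Pb = 85.
Sellers receive Ps = 85 + 17 = 102; x' = 645 − 1·85 = 560.
Buyers' price falls by P* − Pb = 100 − 85 = 15; sellers' price rises by Ps − P* = 102 − 100 = 2.
So producers capture 2/17 = 2/17 of each unit of subsidy.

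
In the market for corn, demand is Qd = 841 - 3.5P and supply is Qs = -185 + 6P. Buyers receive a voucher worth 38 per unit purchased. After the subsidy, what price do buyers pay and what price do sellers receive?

Buyers pay 84; sellers receive 122

Pre-subsidy: 841 - 3.5P = -185 + 6P gives P* = 108, Q* = 463.
With the rebate, buyers effectively pay Pb = Ps − 38, where Ps is the price sellers receive.
Demand in terms of Ps becomes Qd = 841 − 3.5(Ps − 38) = 974 - 3.5Ps. Setting this equal to supply: 974 - 3.5Ps = -185 + 6Ps, so Ps = 122.
Buyers pay Pb = 122 − 38 = 84; Q' = -185 + 6·122 = 547.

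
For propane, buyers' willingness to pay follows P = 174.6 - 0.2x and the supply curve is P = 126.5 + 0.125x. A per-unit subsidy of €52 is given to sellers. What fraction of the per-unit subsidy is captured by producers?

Producer share = 5/13

Pre-subsidy: 174.6 - 0.2x = 126.5 + 0.125x gives x* = 148 and P* = 145.
With the subsidy, sellers receive Ps = Pb + 52 for each unit, where Pb is the price buyers pay.
On the curves, Pb = 174.6 - 0.2x and Ps = 126.5 + 0.125x; the wedge Ps − Pb = 52 gives 126.5 + 0.125x − (174.6 - 0.2x) = 52, so x' = 308.
Then Pb = 174.6 − 0.2·308 = 113 and Ps = 126.5 + 0.125·308 = 165.
Buyers' price falls by P* − Pb = 145 − 113 = 32; sellers' price rises by Ps − P* = 165 − 145 = 20.
So producers capture 20/52 = 5/13 of each unit of subsidy.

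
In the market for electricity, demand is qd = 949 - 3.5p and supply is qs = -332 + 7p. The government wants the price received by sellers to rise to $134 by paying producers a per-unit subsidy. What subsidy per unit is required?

At a seller price of 134, quantity supplied is -332 + 7·134 = 606.
Buyers absorb 606 only when they pay pb with 949 − 3.5·pb = 606, i.e. pb = 98.
s = ps − pb = 134 − 98 = 36.

Required subsidy s = $36 per unit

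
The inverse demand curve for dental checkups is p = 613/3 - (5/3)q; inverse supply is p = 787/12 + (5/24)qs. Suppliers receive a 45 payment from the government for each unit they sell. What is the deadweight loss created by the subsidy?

Pre-subsidy: 613/3 - (5/3)q = 787/12 + (5/24)q gives q* = 74 and p* = 81.
With the subsidy, sellers receive ps = pb + 45 for each unit, where pb is the price buyers pay.
On the curves, pb = 613/3 - (5/3)q and ps = 787/12 + (5/24)q; the wedge ps − pb = 45 gives 787/12 + (5/24)q − (613/3 - (5/3)q) = 45, so q' = 98.
Then pb = 613/3 − (5/3)·98 = 41 and ps = 787/12 + (5/24)·98 = 86.
The subsidy expands output by 98 − 74 = 24 past the efficient level; on those units the gap between marginal cost and willingness to pay runs from 0 up to 45.
DWL = ½ × 45 × 24 = 540.

Deadweight loss = 540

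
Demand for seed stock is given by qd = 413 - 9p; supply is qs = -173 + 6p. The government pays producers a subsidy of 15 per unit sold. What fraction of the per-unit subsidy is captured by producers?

Producer share = 0.6

Pre-subsidy: 413 - 9p = -173 + 6p gives p* = 586/15, q* = 61.4.
With the subsidy, sellers receive ps = pb + 15 for each unit, where pb is the price buyers pay.
Supply in terms of pb becomes qs = -173 + 6(pb + 15) = -83 + 6pb. Setting this equal to demand: 413 - 9pb = -83 + 6pb, so pb = 496/15.
Sellers receive ps = 496/15 + 15 = 721/15; q' = 413 − 9·(496/15) = 115.4.
Buyers' price falls by p* − pb = 586/15 − 496/15 = 6; sellers' price rises by ps − p* = 721/15 − 586/15 = 9.
So producers capture 9/15 = 0.6 of each unit of subsidy.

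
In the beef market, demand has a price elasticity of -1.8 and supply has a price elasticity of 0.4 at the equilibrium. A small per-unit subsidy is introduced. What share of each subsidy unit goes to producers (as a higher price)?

Producer share = 9/11

For a small subsidy around the equilibrium, the benefit split depends on the relative slopes, which at a point are proportional to the elasticities.
Buyer share = εs/(εs + |εd|) = 0.4/(0.4 + 1.8) = 2/11; seller share = |εd|/(εs + |εd|) = 9/11.
So producers capture 9/11 of the subsidy.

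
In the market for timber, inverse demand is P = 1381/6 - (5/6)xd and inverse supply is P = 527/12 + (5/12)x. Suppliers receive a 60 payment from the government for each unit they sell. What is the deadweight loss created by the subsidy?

Pre-subsidy: 1381/6 - (5/6)x = 527/12 + (5/12)x gives x* = 149 and P* = 106.
With the subsidy, sellers receive Ps = Pb + 60 for each unit, where Pb is the price buyers pay.
On the curves, Pb = 1381/6 - (5/6)x and Ps = 527/12 + (5/12)x; the wedge Ps − Pb = 60 gives 527/12 + (5/12)x − (1381/6 - (5/6)x) = 60, so x' = 197.
Then Pb = 1381/6 − (5/6)·197 = 66 and Ps = 527/12 + (5/12)·197 = 126.
The subsidy expands output by 197 − 149 = 48 past the efficient level; on those units the gap between marginal cost and willingness to pay runs from 0 up to 60.
DWL = ½ × 60 × 48 = 1440.

Deadweight loss = 1440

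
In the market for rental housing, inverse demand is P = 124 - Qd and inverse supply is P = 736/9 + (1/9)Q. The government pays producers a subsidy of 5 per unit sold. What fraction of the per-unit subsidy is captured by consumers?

Pre-subsidy: 124 - Q = 736/9 + (1/9)Q gives Q* = 38 and P* = 86.
With the subsidy, sellers receive Ps = Pb + 5 for each unit, where Pb is the price buyers pay.
On the curves, Pb = 124 - Q and Ps = 736/9 + (1/9)Q; the wedge Ps − Pb = 5 gives 736/9 + (1/9)Q − (124 - Q) = 5, so Q' = 42.5.
Then Pb = 124 − 1·42.5 = 81.5 and Ps = 736/9 + (1/9)·42.5 = 86.5.
Buyers' price falls by P* − Pb = 86 − 81.5 = 4.5; sellers' price rises by Ps − P* = 86.5 − 86 = 0.5.
So consumers capture 4.5/5 = 0.9 of each unit of subsidy.

Consumer share = 0.9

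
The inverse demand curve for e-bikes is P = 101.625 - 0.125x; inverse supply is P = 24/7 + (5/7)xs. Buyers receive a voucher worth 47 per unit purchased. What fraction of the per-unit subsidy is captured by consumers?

Consumer share = 7/47

Pre-subsidy: 101.625 - 0.125x = 24/7 + (5/7)x gives x* = 117 and P* = 87.
With the rebate, buyers effectively pay Pb = Ps − 47, where Ps is the price sellers receive.
On the curves, Pb = 101.625 - 0.125x and Ps = 24/7 + (5/7)x; the wedge Ps − Pb = 47 gives 24/7 + (5/7)x − (101.625 - 0.125x) = 47, so x' = 173.
Then Pb = 101.625 − 0.125·173 = 80 and Ps = 24/7 + (5/7)·173 = 127.
Buyers' price falls by P* − Pb = 87 − 80 = 7; sellers' price rises by Ps − P* = 127 − 87 = 40.
So consumers capture 7/47 = 7/47 of each unit of subsidy.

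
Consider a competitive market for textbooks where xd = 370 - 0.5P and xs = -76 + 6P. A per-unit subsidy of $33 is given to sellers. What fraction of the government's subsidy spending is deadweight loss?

DWL / government spending = 99/4562

Pre-subsidy: 370 - 0.5P = -76 + 6P gives P* = 892/13, x* = 4364/13.
With the subsidy, sellers receive Ps = Pb + 33 for each unit, where Pb is the price buyers pay.
Supply in terms of Pb becomes xs = -76 + 6(Pb + 33) = 122 + 6Pb. Setting this equal to demand: 370 - 0.5Pb = 122 + 6Pb, so Pb = 496/13.
Sellers receive Ps = 496/13 + 33 = 925/13; x' = 370 − 0.5·(496/13) = 4562/13.
ΔCS = ½(4364/13 + 4562/13)(892/13 − 496/13) = 1767348/169; ΔPS = ½(4364/13 + 4562/13)(925/13 − 892/13) = 147279/169.
Government spending = 33 × 4562/13 = 150546/13.
DWL = ½ × 33 × (4562/13 − 4364/13) = 3267/13; fraction = (3267/13) / (150546/13) = 99/4562.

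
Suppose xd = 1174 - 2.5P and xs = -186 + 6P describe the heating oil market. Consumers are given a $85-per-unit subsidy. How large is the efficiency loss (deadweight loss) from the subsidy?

Pre-subsidy: 1174 - 2.5P = -186 + 6P gives P* = 160, x* = 774.
With the rebate, buyers effectively pay Pb = Ps − 85, where Ps is the price sellers receive.
Demand in terms of Ps becomes xd = 1174 − 2.5(Ps − 85) = 1386.5 - 2.5Ps. Setting this equal to supply: 1386.5 - 2.5Ps = -186 + 6Ps, so Ps = 185.
Buyers pay Pb = 185 − 85 = 100; x' = -186 + 6·185 = 924.
The subsidy expands output by 924 − 774 = 150 past the efficient level; on those units the gap between marginal cost and willingness to pay runs from 0 up to 85.
DWL = ½ × 85 × 150 = 6375.

Deadweight loss = $6375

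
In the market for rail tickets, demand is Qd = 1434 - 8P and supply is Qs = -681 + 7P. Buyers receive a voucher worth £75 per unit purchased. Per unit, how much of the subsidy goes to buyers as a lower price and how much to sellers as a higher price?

Buyers gain £35 per unit; sellers gain £40 per unit

Pre-subsidy: 1434 - 8P = -681 + 7P gives P* = 141, Q* = 306.
With the rebate, buyers effectively pay Pb = Ps − 75, where Ps is the price sellers receive.
Demand in terms of Ps becomes Qd = 1434 − 8(Ps − 75) = 2034 - 8Ps. Setting this equal to supply: 2034 - 8Ps = -681 + 7Ps, so Ps = 181.
Buyers pay Pb = 181 − 75 = 106; Q' = -681 + 7·181 = 586.
Buyers' price falls by P* − Pb = 141 − 106 = 35; sellers' price rises by Ps − P* = 181 − 141 = 40.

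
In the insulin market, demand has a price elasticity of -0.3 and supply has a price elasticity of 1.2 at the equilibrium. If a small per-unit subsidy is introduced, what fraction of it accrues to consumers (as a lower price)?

For a small subsidy around the equilibrium, the benefit split depends on the relative slopes, which at a point are proportional to the elasticities.
Buyer share = εs/(εs + |εd|) = 1.2/(1.2 + 0.3) = 0.8; seller share = |εd|/(εs + |εd|) = 0.2.

Consumer share = 0.8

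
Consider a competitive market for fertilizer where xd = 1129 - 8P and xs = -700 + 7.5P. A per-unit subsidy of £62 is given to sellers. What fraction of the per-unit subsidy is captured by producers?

Pre-subsidy: 1129 - 8P = -700 + 7.5P gives P* = 118, x* = 185.
With the subsidy, sellers receive Ps = Pb + 62 for each unit, where Pb is the price buyers pay.
Supply in terms of Pb becomes xs = -700 + 7.5(Pb + 62) = -235 + 7.5Pb. Setting this equal to demand: 1129 - 8Pb = -235 + 7.5Pb, so Pb = 88.
Sellers receive Ps = 88 + 62 = 150; x' = 1129 − 8·88 = 425.
Buyers' price falls by P* − Pb = 118 − 88 = 30; sellers' price rises by Ps − P* = 150 − 118 = 32.
So producers capture 32/62 = 16/31 of each unit of subsidy.

Producer share = 16/31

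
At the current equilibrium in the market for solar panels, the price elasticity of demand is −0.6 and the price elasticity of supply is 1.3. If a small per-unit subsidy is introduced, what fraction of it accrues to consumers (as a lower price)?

For a small subsidy around the equilibrium, the benefit split depends on the relative slopes, which at a point are proportional to the elasticities.
Buyer share = εs/(εs + |εd|) = 1.3/(1.3 + 0.6) = 13/19; seller share = |εd|/(εs + |εd|) = 6/19.

Consumer share = 13/19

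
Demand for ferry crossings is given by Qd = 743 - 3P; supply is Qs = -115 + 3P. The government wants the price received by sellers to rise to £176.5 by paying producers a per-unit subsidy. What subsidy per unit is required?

Required subsidy s = £67 per unit

At a seller price of 176.5, quantity supplied is -115 + 3·176.5 = 414.5.
Buyers absorb 414.5 only when they pay Pb with 743 − 3·Pb = 414.5, i.e. Pb = 109.5.
s = Ps − Pb = 176.5 − 109.5 = 67.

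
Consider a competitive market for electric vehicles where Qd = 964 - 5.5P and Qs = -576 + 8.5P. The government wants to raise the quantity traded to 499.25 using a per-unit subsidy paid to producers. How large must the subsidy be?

Required subsidy s = 42 per unit

At Q = 499.25, invert demand for the buyer price: Pb = (964 − 499.25)/5.5 = 84.5; invert supply for the seller price: Ps = (499.25 − (-576))/8.5 = 126.5.
The subsidy must fill the gap: s = Ps − Pb = 126.5 − 84.5 = 42.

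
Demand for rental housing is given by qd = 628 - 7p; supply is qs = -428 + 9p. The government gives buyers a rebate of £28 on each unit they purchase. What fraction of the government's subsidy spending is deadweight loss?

DWL / government spending = 441/2210

Pre-subsidy: 628 - 7p = -428 + 9p gives p* = 66, q* = 166.
With the rebate, buyers effectively pay pb = ps − 28, where ps is the price sellers receive.
Demand in terms of ps becomes qd = 628 − 7(ps − 28) = 824 - 7ps. Setting this equal to supply: 824 - 7ps = -428 + 9ps, so ps = 78.25.
Buyers pay pb = 78.25 − 28 = 50.25; q' = -428 + 9·78.25 = 276.25.
ΔCS = ½(166 + 276.25)(66 − 50.25) = 3482.71875; ΔPS = ½(166 + 276.25)(78.25 − 66) = 2708.78125.
Government spending = 28 × 276.25 = 7735.
DWL = ½ × 28 × (276.25 − 166) = 1543.5; fraction = 1543.5 / 7735 = 441/2210.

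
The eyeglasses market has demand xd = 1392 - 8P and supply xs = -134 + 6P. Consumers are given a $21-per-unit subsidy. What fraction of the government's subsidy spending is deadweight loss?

DWL / government spending = 9/148

Pre-subsidy: 1392 - 8P = -134 + 6P gives P* = 109, x* = 520.
With the rebate, buyers effectively pay Pb = Ps − 21, where Ps is the price sellers receive.
Demand in terms of Ps becomes xd = 1392 − 8(Ps − 21) = 1560 - 8Ps. Setting this equal to supply: 1560 - 8Ps = -134 + 6Ps, so Ps = 121.
Buyers pay Pb = 121 − 21 = 100; x' = -134 + 6·121 = 592.
ΔCS = ½(520 + 592)(109 − 100) = 5004; ΔPS = ½(520 + 592)(121 − 109) = 6672.
Government spending = 21 × 592 = 12432.
DWL = ½ × 21 × (592 − 520) = 756; fraction = 756 / 12432 = 9/148.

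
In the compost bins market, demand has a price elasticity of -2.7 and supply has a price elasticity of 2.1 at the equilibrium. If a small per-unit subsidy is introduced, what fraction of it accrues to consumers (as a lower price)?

Consumer share = 0.4375

For a small subsidy around the equilibrium, the benefit split depends on the relative slopes, which at a point are proportional to the elasticities.
Buyer share = εs/(εs + |εd|) = 2.1/(2.1 + 2.7) = 0.4375; seller share = |εd|/(εs + |εd|) = 0.5625.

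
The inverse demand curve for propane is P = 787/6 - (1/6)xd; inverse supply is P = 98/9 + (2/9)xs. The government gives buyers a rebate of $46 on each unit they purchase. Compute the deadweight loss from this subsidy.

Pre-subsidy: 787/6 - (1/6)x = 98/9 + (2/9)x gives x* = 2165/7 and P* = 1672/21.
With the rebate, buyers effectively pay Pb = Ps − 46, where Ps is the price sellers receive.
On the curves, Pb = 787/6 - (1/6)x and Ps = 98/9 + (2/9)x; the wedge Ps − Pb = 46 gives 98/9 + (2/9)x − (787/6 - (1/6)x) = 46, so x' = 2993/7.
Then Pb = 787/6 − (1/6)·(2993/7) = 1258/21 and Ps = 98/9 + (2/9)·(2993/7) = 2224/21.
The subsidy expands output by 2993/7 − 2165/7 = 828/7 past the efficient level; on those units the gap between marginal cost and willingness to pay runs from 0 up to 46.
DWL = ½ × 46 × 828/7 = 19044/7.

Deadweight loss = 19044/7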